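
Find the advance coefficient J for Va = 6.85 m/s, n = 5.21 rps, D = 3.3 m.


Formula: J = Va / (n * D)
Step 1 — n * D = 5.21 * 3.3 = 17.193
Step 2 — J = 6.85 / 17.193 ≈ 0.39842 (5 s.f.)

0.39842


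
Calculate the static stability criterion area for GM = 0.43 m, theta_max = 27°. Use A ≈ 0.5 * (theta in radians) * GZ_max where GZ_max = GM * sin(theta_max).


Formula: GZ_max = GM * sin(theta); Area = 0.5 * theta_rad * GZ_max
Step 1 — GZ_max = 0.43 * sin(27°) = 0.43 * 0.45399 = 0.195216 m
Step 2 — theta_rad = 27 * pi/180 = 0.471239 rad
Step 3 — Area = 0.5 * 0.471239 * 0.195216 ≈ 0.045997 m·rad (5 s.f.)

0.045997 m·rad


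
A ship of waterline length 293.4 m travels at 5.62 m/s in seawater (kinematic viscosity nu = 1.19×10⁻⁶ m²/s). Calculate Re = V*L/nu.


Formula: Re = V * L / nu
Step 1 — V * L = 5.62 * 293.4 = 1648.908 m^2/s
Step 2 — Re = 1648.908 / 1.19e-6 = 1.39e+09

1.39e+09


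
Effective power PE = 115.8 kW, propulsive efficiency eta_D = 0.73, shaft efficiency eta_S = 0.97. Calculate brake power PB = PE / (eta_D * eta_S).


Formula: PB = PE / (eta_D * eta_S)
Step 1 — combined efficiency = eta_D * eta_S = 0.73 * 0.97 = 0.7081
Step 2 — PB = 115.8 / 0.7081 ≈ 163.54 kW (5 s.f.)

163.54 kW


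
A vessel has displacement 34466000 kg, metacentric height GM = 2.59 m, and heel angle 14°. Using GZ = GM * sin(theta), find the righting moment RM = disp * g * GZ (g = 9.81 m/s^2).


Formula: GZ = GM * sin(theta); RM = disp * g * GZ
Step 1 — GZ = 2.59 * sin(14°) = 2.59 * 0.241922 = 0.626578 m
Step 2 — RM = 34466000 * 9.81 * 0.626578 ≈ 211850000 N·m (5 s.f.)

211850000 N·m


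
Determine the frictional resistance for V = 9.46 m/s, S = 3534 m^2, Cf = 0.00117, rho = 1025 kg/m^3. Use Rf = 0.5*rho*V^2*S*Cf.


Formula: Rf = 0.5 * rho * V^2 * S * Cf
Step 1 — V^2 = 9.46^2 = 89.4916
Step 2 — 0.5 * rho * V^2 = 0.5 * 1025 * 89.4916 = 45864.445
Step 3 — Rf = 45864.445 * 3534 * 0.00117 ≈ 189640 N (5 s.f.)

189640 N


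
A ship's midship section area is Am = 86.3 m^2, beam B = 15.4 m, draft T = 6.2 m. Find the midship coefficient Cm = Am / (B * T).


Formula: Cm = Am / (B * T)
Step 1 — B * T = 15.4 * 6.2 = 95.48 m^2
Step 2 — Cm = 86.3 / 95.48 ≈ 0.90385 (5 s.f.)

0.90385


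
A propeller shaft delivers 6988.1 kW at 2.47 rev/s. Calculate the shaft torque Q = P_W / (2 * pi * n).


Formula: Q = P_W / (2 * pi * n)
Step 1 — P_W = 6988.1 kW * 1000 = 6988100.0 W
Step 2 — 2 * pi * n = 2 * pi * 2.47 = 15.519468
Step 3 — Q = 6988100.0 / 15.519468 ≈ 450280 N·m (5 s.f.)

450280 N·m


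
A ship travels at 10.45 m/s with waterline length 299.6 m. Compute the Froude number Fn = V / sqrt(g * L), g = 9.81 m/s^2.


Formula: Fn = V / sqrt(g * L)
Step 1 — g * L = 9.81 * 299.6 = 2939.076
Step 2 — sqrt(g * L) = sqrt(2939.076) = 54.213246
Step 3 — Fn = 10.45 / 54.213246 ≈ 0.19276 (5 s.f.)

0.19276


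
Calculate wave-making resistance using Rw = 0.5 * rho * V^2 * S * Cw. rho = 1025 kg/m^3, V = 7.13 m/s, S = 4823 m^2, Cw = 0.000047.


Formula: Rw = 0.5 * rho * V^2 * S * Cw
Step 1 — V^2 = 7.13^2 = 50.8369
Step 2 — 0.5 * rho * V^2 = 0.5 * 1025 * 50.8369 = 26053.91125
Step 3 — Rw = 26053.91125 * 4823 * 0.000047 ≈ 5905.9 N (5 s.f.)

5905.9 N


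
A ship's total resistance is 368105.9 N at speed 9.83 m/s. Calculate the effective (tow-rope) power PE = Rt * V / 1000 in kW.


Formula: PE = Rt * V / 1000 (kW)
Step 1 — PE (W) = 368105.9 * 9.83 = 3618480.997 W
Step 2 — PE (kW) = 3618480.997 / 1000 ≈ 3618.5 kW (5 s.f.)

3618.5 kW


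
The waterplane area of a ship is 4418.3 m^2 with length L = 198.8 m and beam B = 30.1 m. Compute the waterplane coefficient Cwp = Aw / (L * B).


Formula: Cwp = Aw / (L * B)
Step 1 — L * B = 198.8 * 30.1 = 5983.88 m^2
Step 2 — Cwp = 4418.3 / 5983.88 ≈ 0.73837 (5 s.f.)

0.73837


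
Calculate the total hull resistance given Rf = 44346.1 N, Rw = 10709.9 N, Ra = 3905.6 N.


Formula: Rt = Rf + Rw + Ra
Substituting: Rt = 44346.1 + 10709.9 + 3905.6
Result: Rt = 58961.6 N

58961.6 N


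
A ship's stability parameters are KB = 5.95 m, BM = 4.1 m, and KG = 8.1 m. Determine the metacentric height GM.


Formula: GM = KB + BM - KG
Step 1 — KM = KB + BM = 5.95 + 4.1 = 10.05 m
Step 2 — GM = KM - KG = 10.05 - 8.1 = 1.95 m

1.95 m


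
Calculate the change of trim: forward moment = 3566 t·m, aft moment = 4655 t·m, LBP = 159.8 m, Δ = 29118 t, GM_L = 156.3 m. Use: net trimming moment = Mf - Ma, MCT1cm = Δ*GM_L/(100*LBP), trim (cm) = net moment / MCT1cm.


Formula: net trimming moment = Mf - Ma; MCT1cm = Δ*GM_L/(100*LBP); trim = net moment / MCT1cm
Step 1 — net trimming moment = 3566 - 4655 = -1089 t·m
Step 2 — MCT1cm = 29118 * 156.3 / (100 * 159.8) = 284.8025 t·m/cm
Step 3 — trim = -1089 / 284.8025 ≈ -3.8237 cm (5 s.f.)

-3.8237 cm


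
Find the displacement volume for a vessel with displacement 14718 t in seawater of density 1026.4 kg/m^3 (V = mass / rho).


Formula: V = mass / rho
Step 1 — convert tonnes to kg: 14718 t * 1000 = 14718000 kg
Step 2 — V = 14718000 / 1026.4 ≈ 14339 m^3 (5 s.f.)

14339 m^3


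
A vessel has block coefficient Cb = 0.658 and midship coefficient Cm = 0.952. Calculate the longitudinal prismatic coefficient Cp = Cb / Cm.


Formula: Cp = Cb / Cm
Substituting: Cp = 0.658 / 0.952
Result: Cp ≈ 0.69118 (5 s.f.)

0.69118


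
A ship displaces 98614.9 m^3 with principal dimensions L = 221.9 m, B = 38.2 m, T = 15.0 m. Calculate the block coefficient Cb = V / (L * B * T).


Formula: Cb = V / (L * B * T)
Step 1 — L * B * T = 221.9 * 38.2 * 15.0 = 127148.7 m^3
Step 2 — Cb = 98614.9 / 127148.7 ≈ 0.77559 (5 s.f.)

0.77559


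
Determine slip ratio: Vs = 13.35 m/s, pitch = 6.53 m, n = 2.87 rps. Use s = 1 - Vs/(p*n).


Formula: s = 1 - Vs / (p * n)
Step 1 — p * n = 6.53 * 2.87 = 18.7411
Step 2 — Vs / (p*n) = 13.35 / 18.7411 = 0.712338 (6 d.p.)
Step 3 — s = 1 - 0.712338 = 0.287662

0.287662


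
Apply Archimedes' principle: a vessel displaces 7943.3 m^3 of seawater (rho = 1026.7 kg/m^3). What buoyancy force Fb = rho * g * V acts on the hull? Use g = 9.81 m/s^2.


Formula: Fb = rho * g * V
Substituting: Fb = 1026.7 * 9.81 * 7943.3
Intermediate: 1026.7 * 9.81 = 10071.927
Result: Fb = 10071.927 * 7943.3 ≈ 80004000 N (5 s.f.)

80004000 N


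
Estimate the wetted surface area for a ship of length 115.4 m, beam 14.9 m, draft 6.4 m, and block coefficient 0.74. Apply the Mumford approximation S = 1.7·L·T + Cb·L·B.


Formula: S = 1.7*L*T + V/T with V = Cb*L*B*T, i.e. S = L * (1.7*T + Cb*B)
Step 1 — 1.7*T = 1.7 * 6.4 = 10.88 m
Step 2 — Cb*B = 0.74 * 14.9 = 11.026 m
Step 3 — 1.7*T + Cb*B = 10.88 + 11.026 = 21.906 m
Step 4 — S = 115.4 * 21.906 ≈ 2528.0 m^2 (5 s.f.)

2528.0 m^2


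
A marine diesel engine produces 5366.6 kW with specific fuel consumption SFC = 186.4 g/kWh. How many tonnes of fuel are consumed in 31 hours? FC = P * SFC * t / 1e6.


Formula: FC (tonnes) = P * SFC * t / 1,000,000
Step 1 — P * SFC * t = 5366.6 * 186.4 * 31 = 31010361.44 g
Step 2 — FC (tonnes) = 31010361.44 / 1,000,000 ≈ 31.010 tonnes (5 s.f.)

31.010 tonnes


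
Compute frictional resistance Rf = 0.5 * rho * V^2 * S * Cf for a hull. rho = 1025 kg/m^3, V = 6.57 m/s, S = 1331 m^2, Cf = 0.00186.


Formula: Rf = 0.5 * rho * V^2 * S * Cf
Step 1 — V^2 = 6.57^2 = 43.1649
Step 2 — 0.5 * rho * V^2 = 0.5 * 1025 * 43.1649 = 22122.01125
Step 3 — Rf = 22122.01125 * 1331 * 0.00186 ≈ 54767 N (5 s.f.)

54767 N


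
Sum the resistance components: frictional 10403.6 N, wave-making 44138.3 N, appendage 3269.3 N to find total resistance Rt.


Formula: Rt = Rf + Rw + Ra
Substituting: Rt = 10403.6 + 44138.3 + 3269.3
Result: Rt = 57811.2 N

57811.2 N


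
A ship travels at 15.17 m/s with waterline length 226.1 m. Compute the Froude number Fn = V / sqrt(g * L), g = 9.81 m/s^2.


Formula: Fn = V / sqrt(g * L)
Step 1 — g * L = 9.81 * 226.1 = 2218.041
Step 2 — sqrt(g * L) = sqrt(2218.041) = 47.096083
Step 3 — Fn = 15.17 / 47.096083 ≈ 0.32211 (5 s.f.)

0.32211


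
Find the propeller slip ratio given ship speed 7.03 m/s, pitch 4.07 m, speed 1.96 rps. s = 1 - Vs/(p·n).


Formula: s = 1 - Vs / (p * n)
Step 1 — p * n = 4.07 * 1.96 = 7.9772
Step 2 — Vs / (p*n) = 7.03 / 7.9772 = 0.881262 (6 d.p.)
Step 3 — s = 1 - 0.881262 = 0.118738

0.118738


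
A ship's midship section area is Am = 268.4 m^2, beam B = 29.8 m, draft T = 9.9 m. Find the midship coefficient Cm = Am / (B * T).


Formula: Cm = Am / (B * T)
Step 1 — B * T = 29.8 * 9.9 = 295.02 m^2
Step 2 — Cm = 268.4 / 295.02 ≈ 0.90977 (5 s.f.)

0.90977


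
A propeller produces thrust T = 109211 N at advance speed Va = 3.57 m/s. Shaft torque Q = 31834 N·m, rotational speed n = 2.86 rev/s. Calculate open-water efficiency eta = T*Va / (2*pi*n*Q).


Formula: eta = T * Va / (2 * pi * n * Q)
Step 1 — numerator = T * Va = 109211 * 3.57 = 389883.27
Step 2 — 2 * pi * n = 2 * pi * 2.86 = 17.96991
Step 3 — denominator = 17.96991 * 31834 = 572054.11
Step 4 — eta = 389883.27 / 572054.11 ≈ 0.68155 (5 s.f.)

0.68155


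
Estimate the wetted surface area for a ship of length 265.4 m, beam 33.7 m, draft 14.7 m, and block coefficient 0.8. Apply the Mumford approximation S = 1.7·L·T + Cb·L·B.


Formula: S = 1.7*L*T + V/T with V = Cb*L*B*T, i.e. S = L * (1.7*T + Cb*B)
Step 1 — 1.7*T = 1.7 * 14.7 = 24.99 m
Step 2 — Cb*B = 0.8 * 33.7 = 26.96 m
Step 3 — 1.7*T + Cb*B = 24.99 + 26.96 = 51.95 m
Step 4 — S = 265.4 * 51.95 ≈ 13788 m^2 (5 s.f.)

13788 m^2


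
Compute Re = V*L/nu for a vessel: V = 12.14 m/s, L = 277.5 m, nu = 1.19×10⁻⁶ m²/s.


Formula: Re = V * L / nu
Step 1 — V * L = 12.14 * 277.5 = 3368.85 m^2/s
Step 2 — Re = 3368.85 / 1.19e-6 = 2.83e+09

2.83e+09


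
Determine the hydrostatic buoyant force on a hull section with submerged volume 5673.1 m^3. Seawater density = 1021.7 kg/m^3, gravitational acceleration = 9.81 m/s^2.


Formula: Fb = rho * g * V
Substituting: Fb = 1021.7 * 9.81 * 5673.1
Intermediate: 1021.7 * 9.81 = 10022.877
Result: Fb = 10022.877 * 5673.1 ≈ 56861000 N (5 s.f.)

56861000 N


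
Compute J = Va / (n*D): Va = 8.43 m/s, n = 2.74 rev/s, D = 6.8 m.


Formula: J = Va / (n * D)
Step 1 — n * D = 2.74 * 6.8 = 18.632
Step 2 — J = 8.43 / 18.632 ≈ 0.45245 (5 s.f.)

0.45245


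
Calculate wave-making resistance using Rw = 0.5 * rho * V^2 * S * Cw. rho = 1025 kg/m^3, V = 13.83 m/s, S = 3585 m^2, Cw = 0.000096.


Formula: Rw = 0.5 * rho * V^2 * S * Cw
Step 1 — V^2 = 13.83^2 = 191.2689
Step 2 — 0.5 * rho * V^2 = 0.5 * 1025 * 191.2689 = 98025.31125
Step 3 — Rw = 98025.31125 * 3585 * 0.000096 ≈ 33736 N (5 s.f.)

33736 N


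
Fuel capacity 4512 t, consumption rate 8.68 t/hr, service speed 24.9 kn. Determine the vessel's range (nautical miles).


Formula: endurance = fuel / rate; range = endurance * speed
Step 1 — endurance = 4512 / 8.68 = 519.8157 hours
Step 2 — range = 519.8157 * 24.9 ≈ 12943 nautical miles (5 s.f.)

12943 NM


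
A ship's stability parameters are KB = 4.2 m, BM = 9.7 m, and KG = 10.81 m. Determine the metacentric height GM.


Formula: GM = KB + BM - KG
Step 1 — KM = KB + BM = 4.2 + 9.7 = 13.9 m
Step 2 — GM = KM - KG = 13.9 - 10.81 = 3.09 m

3.09 m


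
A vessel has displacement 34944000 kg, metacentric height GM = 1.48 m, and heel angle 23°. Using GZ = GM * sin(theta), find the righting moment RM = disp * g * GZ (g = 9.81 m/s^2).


Formula: GZ = GM * sin(theta); RM = disp * g * GZ
Step 1 — GZ = 1.48 * sin(23°) = 1.48 * 0.390731 = 0.578282 m
Step 2 — RM = 34944000 * 9.81 * 0.578282 ≈ 198240000 N·m (5 s.f.)

198240000 N·m


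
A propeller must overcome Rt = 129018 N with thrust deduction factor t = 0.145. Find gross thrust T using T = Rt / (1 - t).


Formula: T = Rt / (1 - t)
Step 1 — (1 - t) = 1 - 0.145 = 0.855
Step 2 — T = 129018 / 0.855 ≈ 150900 N (5 s.f.)

150900 N


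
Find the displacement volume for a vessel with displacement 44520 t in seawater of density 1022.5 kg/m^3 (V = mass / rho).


Formula: V = mass / rho
Step 1 — convert tonnes to kg: 44520 t * 1000 = 44520000 kg
Step 2 — V = 44520000 / 1022.5 ≈ 43540 m^3 (5 s.f.)

43540 m^3


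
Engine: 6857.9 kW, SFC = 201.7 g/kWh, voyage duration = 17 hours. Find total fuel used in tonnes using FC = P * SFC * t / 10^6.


Formula: FC (tonnes) = P * SFC * t / 1,000,000
Step 1 — P * SFC * t = 6857.9 * 201.7 * 17 = 23515053.31 g
Step 2 — FC (tonnes) = 23515053.31 / 1,000,000 ≈ 23.515 tonnes (5 s.f.)

23.515 tonnes


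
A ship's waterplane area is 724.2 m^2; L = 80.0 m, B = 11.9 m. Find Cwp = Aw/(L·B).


Formula: Cwp = Aw / (L * B)
Step 1 — L * B = 80.0 * 11.9 = 952.0 m^2
Step 2 — Cwp = 724.2 / 952.0 ≈ 0.76071 (5 s.f.)

0.76071


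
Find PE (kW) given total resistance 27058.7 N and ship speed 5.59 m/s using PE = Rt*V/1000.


Formula: PE = Rt * V / 1000 (kW)
Step 1 — PE (W) = 27058.7 * 5.59 = 151258.133 W
Step 2 — PE (kW) = 151258.133 / 1000 ≈ 151.26 kW (5 s.f.)

151.26 kW


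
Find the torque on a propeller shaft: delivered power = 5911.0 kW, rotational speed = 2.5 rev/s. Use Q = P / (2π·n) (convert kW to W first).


Formula: Q = P_W / (2 * pi * n)
Step 1 — P_W = 5911.0 kW * 1000 = 5911000.0 W
Step 2 — 2 * pi * n = 2 * pi * 2.5 = 15.707963
Step 3 — Q = 5911000.0 / 15.707963 ≈ 376310 N·m (5 s.f.)

376310 N·m


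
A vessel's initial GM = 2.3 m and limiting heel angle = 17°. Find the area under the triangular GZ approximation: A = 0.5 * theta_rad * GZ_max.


Formula: GZ_max = GM * sin(theta); Area = 0.5 * theta_rad * GZ_max
Step 1 — GZ_max = 2.3 * sin(17°) = 2.3 * 0.292372 = 0.672456 m
Step 2 — theta_rad = 17 * pi/180 = 0.296706 rad
Step 3 — Area = 0.5 * 0.296706 * 0.672456 ≈ 0.099761 m·rad (5 s.f.)

0.099761 m·rad


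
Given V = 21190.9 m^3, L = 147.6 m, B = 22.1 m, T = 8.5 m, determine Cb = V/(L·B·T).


Formula: Cb = V / (L * B * T)
Step 1 — L * B * T = 147.6 * 22.1 * 8.5 = 27726.66 m^3
Step 2 — Cb = 21190.9 / 27726.66 ≈ 0.76428 (5 s.f.)

0.76428


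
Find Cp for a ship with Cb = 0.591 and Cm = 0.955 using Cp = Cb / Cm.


Formula: Cp = Cb / Cm
Substituting: Cp = 0.591 / 0.955
Result: Cp ≈ 0.61885 (5 s.f.)

0.61885


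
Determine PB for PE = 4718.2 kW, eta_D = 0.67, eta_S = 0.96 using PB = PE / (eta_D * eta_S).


Formula: PB = PE / (eta_D * eta_S)
Step 1 — combined efficiency = eta_D * eta_S = 0.67 * 0.96 = 0.6432
Step 2 — PB = 4718.2 / 0.6432 ≈ 7335.5 kW (5 s.f.)

7335.5 kW


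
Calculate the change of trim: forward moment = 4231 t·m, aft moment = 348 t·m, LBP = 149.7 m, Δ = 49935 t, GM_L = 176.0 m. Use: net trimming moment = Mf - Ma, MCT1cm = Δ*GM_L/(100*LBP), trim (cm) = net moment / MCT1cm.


Formula: net trimming moment = Mf - Ma; MCT1cm = Δ*GM_L/(100*LBP); trim = net moment / MCT1cm
Step 1 — net trimming moment = 4231 - 348 = 3883 t·m
Step 2 — MCT1cm = 49935 * 176.0 / (100 * 149.7) = 587.0782 t·m/cm
Step 3 — trim = 3883 / 587.0782 ≈ 6.6141 cm (5 s.f.)

6.6141 cm


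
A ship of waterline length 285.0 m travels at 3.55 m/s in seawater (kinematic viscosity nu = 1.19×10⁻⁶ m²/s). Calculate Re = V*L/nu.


Formula: Re = V * L / nu
Step 1 — V * L = 3.55 * 285.0 = 1011.75 m^2/s
Step 2 — Re = 1011.75 / 1.19e-6 = 8.50e+08

8.50e+08


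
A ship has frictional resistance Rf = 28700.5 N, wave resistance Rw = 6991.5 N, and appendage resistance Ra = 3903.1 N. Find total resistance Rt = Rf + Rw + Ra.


Formula: Rt = Rf + Rw + Ra
Substituting: Rt = 28700.5 + 6991.5 + 3903.1
Result: Rt = 39595.1 N

39595.1 N


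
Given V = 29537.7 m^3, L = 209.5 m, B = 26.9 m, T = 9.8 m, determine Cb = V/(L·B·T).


Formula: Cb = V / (L * B * T)
Step 1 — L * B * T = 209.5 * 26.9 * 9.8 = 55228.39 m^3
Step 2 — Cb = 29537.7 / 55228.39 ≈ 0.53483 (5 s.f.)

0.53483


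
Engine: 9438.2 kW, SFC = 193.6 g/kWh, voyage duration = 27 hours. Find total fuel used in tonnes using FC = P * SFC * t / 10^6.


Formula: FC (tonnes) = P * SFC * t / 1,000,000
Step 1 — P * SFC * t = 9438.2 * 193.6 * 27 = 49335359.04 g
Step 2 — FC (tonnes) = 49335359.04 / 1,000,000 ≈ 49.335 tonnes (5 s.f.)

49.335 tonnes


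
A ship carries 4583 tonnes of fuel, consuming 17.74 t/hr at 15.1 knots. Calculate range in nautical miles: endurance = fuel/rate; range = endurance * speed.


Formula: endurance = fuel / rate; range = endurance * speed
Step 1 — endurance = 4583 / 17.74 = 258.3427 hours
Step 2 — range = 258.3427 * 15.1 ≈ 3901.0 nautical miles (5 s.f.)

3901.0 NM


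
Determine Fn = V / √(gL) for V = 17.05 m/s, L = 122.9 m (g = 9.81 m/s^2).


Formula: Fn = V / sqrt(g * L)
Step 1 — g * L = 9.81 * 122.9 = 1205.649
Step 2 — sqrt(g * L) = sqrt(1205.649) = 34.722457
Step 3 — Fn = 17.05 / 34.722457 ≈ 0.49104 (5 s.f.)

0.49104


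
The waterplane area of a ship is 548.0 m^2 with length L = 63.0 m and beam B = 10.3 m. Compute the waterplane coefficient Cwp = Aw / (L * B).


Formula: Cwp = Aw / (L * B)
Step 1 — L * B = 63.0 * 10.3 = 648.9 m^2
Step 2 — Cwp = 548.0 / 648.9 ≈ 0.84451 (5 s.f.)

0.84451


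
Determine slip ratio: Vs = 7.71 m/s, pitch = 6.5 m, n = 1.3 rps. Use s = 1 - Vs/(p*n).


Formula: s = 1 - Vs / (p * n)
Step 1 — p * n = 6.5 * 1.3 = 8.45
Step 2 — Vs / (p*n) = 7.71 / 8.45 = 0.912426 (6 d.p.)
Step 3 — s = 1 - 0.912426 = 0.087574

0.087574


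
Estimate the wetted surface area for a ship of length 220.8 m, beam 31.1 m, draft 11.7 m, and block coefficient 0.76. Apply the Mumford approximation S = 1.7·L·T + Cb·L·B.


Formula: S = 1.7*L*T + V/T with V = Cb*L*B*T, i.e. S = L * (1.7*T + Cb*B)
Step 1 — 1.7*T = 1.7 * 11.7 = 19.89 m
Step 2 — Cb*B = 0.76 * 31.1 = 23.636 m
Step 3 — 1.7*T + Cb*B = 19.89 + 23.636 = 43.526 m
Step 4 — S = 220.8 * 43.526 ≈ 9610.5 m^2 (5 s.f.)

9610.5 m^2


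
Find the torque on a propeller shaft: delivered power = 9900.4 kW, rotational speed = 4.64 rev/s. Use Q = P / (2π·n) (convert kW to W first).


Formula: Q = P_W / (2 * pi * n)
Step 1 — P_W = 9900.4 kW * 1000 = 9900400.0 W
Step 2 — 2 * pi * n = 2 * pi * 4.64 = 29.15398
Step 3 — Q = 9900400.0 / 29.15398 ≈ 339590 N·m (5 s.f.)

339590 N·m


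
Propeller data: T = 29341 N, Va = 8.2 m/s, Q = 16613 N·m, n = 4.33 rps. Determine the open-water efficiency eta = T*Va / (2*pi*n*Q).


Formula: eta = T * Va / (2 * pi * n * Q)
Step 1 — numerator = T * Va = 29341 * 8.2 = 240596.2
Step 2 — 2 * pi * n = 2 * pi * 4.33 = 27.206192
Step 3 — denominator = 27.206192 * 16613 = 451976.47
Step 4 — eta = 240596.2 / 451976.47 ≈ 0.53232 (5 s.f.)

0.53232


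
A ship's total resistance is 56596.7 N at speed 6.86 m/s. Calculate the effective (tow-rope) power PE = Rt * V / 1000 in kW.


Formula: PE = Rt * V / 1000 (kW)
Step 1 — PE (W) = 56596.7 * 6.86 = 388253.362 W
Step 2 — PE (kW) = 388253.362 / 1000 ≈ 388.25 kW (5 s.f.)

388.25 kW


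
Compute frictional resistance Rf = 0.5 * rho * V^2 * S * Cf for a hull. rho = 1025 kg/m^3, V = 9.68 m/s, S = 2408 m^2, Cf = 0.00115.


Formula: Rf = 0.5 * rho * V^2 * S * Cf
Step 1 — V^2 = 9.68^2 = 93.7024
Step 2 — 0.5 * rho * V^2 = 0.5 * 1025 * 93.7024 = 48022.48
Step 3 — Rf = 48022.48 * 2408 * 0.00115 ≈ 132980 N (5 s.f.)

132980 N


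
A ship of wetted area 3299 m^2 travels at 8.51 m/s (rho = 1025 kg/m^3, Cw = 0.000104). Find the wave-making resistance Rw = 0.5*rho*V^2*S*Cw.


Formula: Rw = 0.5 * rho * V^2 * S * Cw
Step 1 — V^2 = 8.51^2 = 72.4201
Step 2 — 0.5 * rho * V^2 = 0.5 * 1025 * 72.4201 = 37115.30125
Step 3 — Rw = 37115.30125 * 3299 * 0.000104 ≈ 12734 N (5 s.f.)

12734 N


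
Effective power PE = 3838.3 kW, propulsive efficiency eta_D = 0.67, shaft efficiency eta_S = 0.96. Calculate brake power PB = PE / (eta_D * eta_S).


Formula: PB = PE / (eta_D * eta_S)
Step 1 — combined efficiency = eta_D * eta_S = 0.67 * 0.96 = 0.6432
Step 2 — PB = 3838.3 / 0.6432 ≈ 5967.5 kW (5 s.f.)

5967.5 kW


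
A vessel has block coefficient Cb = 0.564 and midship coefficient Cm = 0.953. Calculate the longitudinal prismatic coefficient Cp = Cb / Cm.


Formula: Cp = Cb / Cm
Substituting: Cp = 0.564 / 0.953
Result: Cp ≈ 0.59182 (5 s.f.)

0.59182


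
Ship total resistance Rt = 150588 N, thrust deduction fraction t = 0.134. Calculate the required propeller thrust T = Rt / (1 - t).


Formula: T = Rt / (1 - t)
Step 1 — (1 - t) = 1 - 0.134 = 0.866
Step 2 — T = 150588 / 0.866 ≈ 173890 N (5 s.f.)

173890 N


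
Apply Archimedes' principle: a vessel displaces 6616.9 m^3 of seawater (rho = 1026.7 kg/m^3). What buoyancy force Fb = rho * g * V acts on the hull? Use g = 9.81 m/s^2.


Formula: Fb = rho * g * V
Substituting: Fb = 1026.7 * 9.81 * 6616.9
Intermediate: 1026.7 * 9.81 = 10071.927
Result: Fb = 10071.927 * 6616.9 ≈ 66645000 N (5 s.f.)

66645000 N


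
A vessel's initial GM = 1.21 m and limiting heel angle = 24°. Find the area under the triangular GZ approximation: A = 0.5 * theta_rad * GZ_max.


Formula: GZ_max = GM * sin(theta); Area = 0.5 * theta_rad * GZ_max
Step 1 — GZ_max = 1.21 * sin(24°) = 1.21 * 0.406737 = 0.492152 m
Step 2 — theta_rad = 24 * pi/180 = 0.418879 rad
Step 3 — Area = 0.5 * 0.418879 * 0.492152 ≈ 0.10308 m·rad (5 s.f.)

0.10308 m·rad


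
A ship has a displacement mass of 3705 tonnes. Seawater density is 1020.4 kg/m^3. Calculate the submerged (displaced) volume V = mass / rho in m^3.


Formula: V = mass / rho
Step 1 — convert tonnes to kg: 3705 t * 1000 = 3705000 kg
Step 2 — V = 3705000 / 1020.4 ≈ 3630.9 m^3 (5 s.f.)

3630.9 m^3


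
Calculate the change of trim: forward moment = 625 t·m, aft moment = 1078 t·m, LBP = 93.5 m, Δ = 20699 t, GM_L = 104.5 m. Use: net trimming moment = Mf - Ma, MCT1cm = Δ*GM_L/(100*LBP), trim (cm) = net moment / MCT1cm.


Formula: net trimming moment = Mf - Ma; MCT1cm = Δ*GM_L/(100*LBP); trim = net moment / MCT1cm
Step 1 — net trimming moment = 625 - 1078 = -453 t·m
Step 2 — MCT1cm = 20699 * 104.5 / (100 * 93.5) = 231.3418 t·m/cm
Step 3 — trim = -453 / 231.3418 ≈ -1.9581 cm (5 s.f.)

-1.9581 cm


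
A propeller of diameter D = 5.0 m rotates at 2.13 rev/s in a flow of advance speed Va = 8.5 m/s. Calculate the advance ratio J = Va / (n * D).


Formula: J = Va / (n * D)
Step 1 — n * D = 2.13 * 5.0 = 10.65
Step 2 — J = 8.5 / 10.65 ≈ 0.79812 (5 s.f.)

0.79812


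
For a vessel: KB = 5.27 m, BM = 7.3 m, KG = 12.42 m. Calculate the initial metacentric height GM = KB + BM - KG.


Formula: GM = KB + BM - KG
Step 1 — KM = KB + BM = 5.27 + 7.3 = 12.57 m
Step 2 — GM = KM - KG = 12.57 - 12.42 = 0.15 m

0.15 m


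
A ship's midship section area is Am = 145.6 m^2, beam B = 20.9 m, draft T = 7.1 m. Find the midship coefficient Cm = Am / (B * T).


Formula: Cm = Am / (B * T)
Step 1 — B * T = 20.9 * 7.1 = 148.39 m^2
Step 2 — Cm = 145.6 / 148.39 ≈ 0.98120 (5 s.f.)

0.98120


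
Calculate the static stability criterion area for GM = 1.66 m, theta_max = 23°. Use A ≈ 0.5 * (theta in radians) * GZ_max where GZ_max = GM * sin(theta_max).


Formula: GZ_max = GM * sin(theta); Area = 0.5 * theta_rad * GZ_max
Step 1 — GZ_max = 1.66 * sin(23°) = 1.66 * 0.390731 = 0.648613 m
Step 2 — theta_rad = 23 * pi/180 = 0.401426 rad
Step 3 — Area = 0.5 * 0.401426 * 0.648613 ≈ 0.13019 m·rad (5 s.f.)

0.13019 m·rad


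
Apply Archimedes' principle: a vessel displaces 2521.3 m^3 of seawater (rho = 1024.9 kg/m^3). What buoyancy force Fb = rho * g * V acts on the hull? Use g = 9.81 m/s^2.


Formula: Fb = rho * g * V
Substituting: Fb = 1024.9 * 9.81 * 2521.3
Intermediate: 1024.9 * 9.81 = 10054.269
Result: Fb = 10054.269 * 2521.3 ≈ 25350000 N (5 s.f.)

25350000 N


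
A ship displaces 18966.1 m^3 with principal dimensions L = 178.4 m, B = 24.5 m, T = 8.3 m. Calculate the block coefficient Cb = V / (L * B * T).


Formula: Cb = V / (L * B * T)
Step 1 — L * B * T = 178.4 * 24.5 * 8.3 = 36277.64 m^3
Step 2 — Cb = 18966.1 / 36277.64 ≈ 0.52280 (5 s.f.)

0.52280


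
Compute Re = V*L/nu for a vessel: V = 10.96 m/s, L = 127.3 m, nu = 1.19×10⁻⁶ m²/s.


Formula: Re = V * L / nu
Step 1 — V * L = 10.96 * 127.3 = 1395.208 m^2/s
Step 2 — Re = 1395.208 / 1.19e-6 = 1.17e+09

1.17e+09


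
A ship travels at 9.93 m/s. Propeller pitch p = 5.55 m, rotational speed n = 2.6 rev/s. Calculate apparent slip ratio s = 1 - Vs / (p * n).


Formula: s = 1 - Vs / (p * n)
Step 1 — p * n = 5.55 * 2.6 = 14.43
Step 2 — Vs / (p*n) = 9.93 / 14.43 = 0.68815 (6 d.p.)
Step 3 — s = 1 - 0.68815 = 0.31185

0.31185


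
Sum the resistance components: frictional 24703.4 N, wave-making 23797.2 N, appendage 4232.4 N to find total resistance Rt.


Formula: Rt = Rf + Rw + Ra
Substituting: Rt = 24703.4 + 23797.2 + 4232.4
Result: Rt = 52733.0 N

52733.0 N


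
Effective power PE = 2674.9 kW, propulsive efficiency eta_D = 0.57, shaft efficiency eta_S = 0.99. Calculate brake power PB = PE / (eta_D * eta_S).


Formula: PB = PE / (eta_D * eta_S)
Step 1 — combined efficiency = eta_D * eta_S = 0.57 * 0.99 = 0.5643
Step 2 — PB = 2674.9 / 0.5643 ≈ 4740.2 kW (5 s.f.)

4740.2 kW


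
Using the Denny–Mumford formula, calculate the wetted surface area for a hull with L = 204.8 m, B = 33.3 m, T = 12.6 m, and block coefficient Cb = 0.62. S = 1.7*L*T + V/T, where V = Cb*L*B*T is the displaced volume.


Formula: S = 1.7*L*T + V/T with V = Cb*L*B*T, i.e. S = L * (1.7*T + Cb*B)
Step 1 — 1.7*T = 1.7 * 12.6 = 21.42 m
Step 2 — Cb*B = 0.62 * 33.3 = 20.646 m
Step 3 — 1.7*T + Cb*B = 21.42 + 20.646 = 42.066 m
Step 4 — S = 204.8 * 42.066 ≈ 8615.1 m^2 (5 s.f.)

8615.1 m^2


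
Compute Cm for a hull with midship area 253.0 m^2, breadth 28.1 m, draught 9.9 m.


Formula: Cm = Am / (B * T)
Step 1 — B * T = 28.1 * 9.9 = 278.19 m^2
Step 2 — Cm = 253.0 / 278.19 ≈ 0.90945 (5 s.f.)

0.90945


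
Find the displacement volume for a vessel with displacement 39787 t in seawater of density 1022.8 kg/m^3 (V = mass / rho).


Formula: V = mass / rho
Step 1 — convert tonnes to kg: 39787 t * 1000 = 39787000 kg
Step 2 — V = 39787000 / 1022.8 ≈ 38900 m^3 (5 s.f.)

38900 m^3


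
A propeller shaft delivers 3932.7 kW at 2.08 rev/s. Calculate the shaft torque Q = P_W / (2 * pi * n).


Formula: Q = P_W / (2 * pi * n)
Step 1 — P_W = 3932.7 kW * 1000 = 3932700.0 W
Step 2 — 2 * pi * n = 2 * pi * 2.08 = 13.069025
Step 3 — Q = 3932700.0 / 13.069025 ≈ 300920 N·m (5 s.f.)

300920 N·m


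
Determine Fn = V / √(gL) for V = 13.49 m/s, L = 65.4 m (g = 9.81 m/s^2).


Formula: Fn = V / sqrt(g * L)
Step 1 — g * L = 9.81 * 65.4 = 641.574
Step 2 — sqrt(g * L) = sqrt(641.574) = 25.329311
Step 3 — Fn = 13.49 / 25.329311 ≈ 0.53258 (5 s.f.)

0.53258


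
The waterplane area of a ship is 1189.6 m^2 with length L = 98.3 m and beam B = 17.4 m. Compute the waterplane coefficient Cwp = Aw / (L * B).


Formula: Cwp = Aw / (L * B)
Step 1 — L * B = 98.3 * 17.4 = 1710.42 m^2
Step 2 — Cwp = 1189.6 / 1710.42 ≈ 0.69550 (5 s.f.)

0.69550


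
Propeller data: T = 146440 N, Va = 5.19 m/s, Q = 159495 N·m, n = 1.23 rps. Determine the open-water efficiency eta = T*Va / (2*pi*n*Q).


Formula: eta = T * Va / (2 * pi * n * Q)
Step 1 — numerator = T * Va = 146440 * 5.19 = 760023.6
Step 2 — 2 * pi * n = 2 * pi * 1.23 = 7.728318
Step 3 — denominator = 7.728318 * 159495 = 1232628.08
Step 4 — eta = 760023.6 / 1232628.08 ≈ 0.61659 (5 s.f.)

0.61659


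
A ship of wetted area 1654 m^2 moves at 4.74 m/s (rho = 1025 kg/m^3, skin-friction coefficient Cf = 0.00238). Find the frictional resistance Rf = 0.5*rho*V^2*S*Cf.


Formula: Rf = 0.5 * rho * V^2 * S * Cf
Step 1 — V^2 = 4.74^2 = 22.4676
Step 2 — 0.5 * rho * V^2 = 0.5 * 1025 * 22.4676 = 11514.645
Step 3 — Rf = 11514.645 * 1654 * 0.00238 ≈ 45328 N (5 s.f.)

45328 N


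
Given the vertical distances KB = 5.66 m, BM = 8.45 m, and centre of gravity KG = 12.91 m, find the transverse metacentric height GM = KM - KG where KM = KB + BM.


Formula: GM = KB + BM - KG
Step 1 — KM = KB + BM = 5.66 + 8.45 = 14.11 m
Step 2 — GM = KM - KG = 14.11 - 12.91 = 1.2 m

1.2 m


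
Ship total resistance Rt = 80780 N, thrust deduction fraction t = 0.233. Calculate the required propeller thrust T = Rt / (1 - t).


Formula: T = Rt / (1 - t)
Step 1 — (1 - t) = 1 - 0.233 = 0.767
Step 2 — T = 80780 / 0.767 ≈ 105320 N (5 s.f.)

105320 N


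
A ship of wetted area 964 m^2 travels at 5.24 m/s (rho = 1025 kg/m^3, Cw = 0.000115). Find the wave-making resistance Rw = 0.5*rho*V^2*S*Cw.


Formula: Rw = 0.5 * rho * V^2 * S * Cw
Step 1 — V^2 = 5.24^2 = 27.4576
Step 2 — 0.5 * rho * V^2 = 0.5 * 1025 * 27.4576 = 14072.02
Step 3 — Rw = 14072.02 * 964 * 0.000115 ≈ 1560.0 N (5 s.f.)

1560.0 N


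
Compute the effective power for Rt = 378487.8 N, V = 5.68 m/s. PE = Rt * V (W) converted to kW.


Formula: PE = Rt * V / 1000 (kW)
Step 1 — PE (W) = 378487.8 * 5.68 = 2149810.704 W
Step 2 — PE (kW) = 2149810.704 / 1000 ≈ 2149.8 kW (5 s.f.)

2149.8 kW


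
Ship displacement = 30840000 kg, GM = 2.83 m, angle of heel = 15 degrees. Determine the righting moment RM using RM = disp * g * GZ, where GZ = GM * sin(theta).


Formula: GZ = GM * sin(theta); RM = disp * g * GZ
Step 1 — GZ = 2.83 * sin(15°) = 2.83 * 0.258819 = 0.732458 m
Step 2 — RM = 30840000 * 9.81 * 0.732458 ≈ 221600000 N·m (5 s.f.)

221600000 N·m


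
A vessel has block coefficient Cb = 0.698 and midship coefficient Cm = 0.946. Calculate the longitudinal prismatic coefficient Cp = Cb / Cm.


Formula: Cp = Cb / Cm
Substituting: Cp = 0.698 / 0.946
Result: Cp ≈ 0.73784 (5 s.f.)

0.73784


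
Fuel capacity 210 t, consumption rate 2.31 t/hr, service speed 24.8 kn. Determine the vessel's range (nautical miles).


Formula: endurance = fuel / rate; range = endurance * speed
Step 1 — endurance = 210 / 2.31 = 90.9091 hours
Step 2 — range = 90.9091 * 24.8 ≈ 2254.5 nautical miles (5 s.f.)

2254.5 NM


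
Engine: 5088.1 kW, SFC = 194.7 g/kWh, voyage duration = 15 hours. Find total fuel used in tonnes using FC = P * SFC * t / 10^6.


Formula: FC (tonnes) = P * SFC * t / 1,000,000
Step 1 — P * SFC * t = 5088.1 * 194.7 * 15 = 14859796.05 g
Step 2 — FC (tonnes) = 14859796.05 / 1,000,000 ≈ 14.860 tonnes (5 s.f.)

14.860 tonnes


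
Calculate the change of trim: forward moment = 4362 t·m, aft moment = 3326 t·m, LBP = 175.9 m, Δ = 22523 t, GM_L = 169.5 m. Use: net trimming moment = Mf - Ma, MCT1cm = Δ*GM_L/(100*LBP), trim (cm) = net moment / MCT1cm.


Formula: net trimming moment = Mf - Ma; MCT1cm = Δ*GM_L/(100*LBP); trim = net moment / MCT1cm
Step 1 — net trimming moment = 4362 - 3326 = 1036 t·m
Step 2 — MCT1cm = 22523 * 169.5 / (100 * 175.9) = 217.0352 t·m/cm
Step 3 — trim = 1036 / 217.0352 ≈ 4.7734 cm (5 s.f.)

4.7734 cm


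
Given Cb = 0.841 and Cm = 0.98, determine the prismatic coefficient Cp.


Formula: Cp = Cb / Cm
Substituting: Cp = 0.841 / 0.98
Result: Cp ≈ 0.85816 (5 s.f.)

0.85816


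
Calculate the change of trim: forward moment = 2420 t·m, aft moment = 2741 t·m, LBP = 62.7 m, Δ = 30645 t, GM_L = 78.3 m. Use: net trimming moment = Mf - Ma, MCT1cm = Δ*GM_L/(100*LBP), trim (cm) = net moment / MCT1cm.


Formula: net trimming moment = Mf - Ma; MCT1cm = Δ*GM_L/(100*LBP); trim = net moment / MCT1cm
Step 1 — net trimming moment = 2420 - 2741 = -321 t·m
Step 2 — MCT1cm = 30645 * 78.3 / (100 * 62.7) = 382.6959 t·m/cm
Step 3 — trim = -321 / 382.6959 ≈ -0.83879 cm (5 s.f.)

-0.83879 cm


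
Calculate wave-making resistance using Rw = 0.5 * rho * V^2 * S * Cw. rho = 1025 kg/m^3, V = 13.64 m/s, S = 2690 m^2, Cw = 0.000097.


Formula: Rw = 0.5 * rho * V^2 * S * Cw
Step 1 — V^2 = 13.64^2 = 186.0496
Step 2 — 0.5 * rho * V^2 = 0.5 * 1025 * 186.0496 = 95350.42
Step 3 — Rw = 95350.42 * 2690 * 0.000097 ≈ 24880 N (5 s.f.)

24880 N


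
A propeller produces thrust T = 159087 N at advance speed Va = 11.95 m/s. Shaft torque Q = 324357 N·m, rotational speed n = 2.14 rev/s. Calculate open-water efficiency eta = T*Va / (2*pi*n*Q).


Formula: eta = T * Va / (2 * pi * n * Q)
Step 1 — numerator = T * Va = 159087 * 11.95 = 1901089.65
Step 2 — 2 * pi * n = 2 * pi * 2.14 = 13.446017
Step 3 — denominator = 13.446017 * 324357 = 4361309.74
Step 4 — eta = 1901089.65 / 4361309.74 ≈ 0.43590 (5 s.f.)

0.43590


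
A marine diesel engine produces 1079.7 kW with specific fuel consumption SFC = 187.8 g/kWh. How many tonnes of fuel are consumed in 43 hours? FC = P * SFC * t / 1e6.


Formula: FC (tonnes) = P * SFC * t / 1,000,000
Step 1 — P * SFC * t = 1079.7 * 187.8 * 43 = 8719009.38 g
Step 2 — FC (tonnes) = 8719009.38 / 1,000,000 ≈ 8.7190 tonnes (5 s.f.)

8.7190 tonnes


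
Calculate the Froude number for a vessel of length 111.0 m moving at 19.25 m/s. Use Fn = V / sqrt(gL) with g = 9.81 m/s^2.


Formula: Fn = V / sqrt(g * L)
Step 1 — g * L = 9.81 * 111.0 = 1088.91
Step 2 — sqrt(g * L) = sqrt(1088.91) = 32.998636
Step 3 — Fn = 19.25 / 32.998636 ≈ 0.58336 (5 s.f.)

0.58336


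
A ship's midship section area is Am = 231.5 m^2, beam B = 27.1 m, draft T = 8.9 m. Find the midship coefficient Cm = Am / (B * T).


Formula: Cm = Am / (B * T)
Step 1 — B * T = 27.1 * 8.9 = 241.19 m^2
Step 2 — Cm = 231.5 / 241.19 ≈ 0.95982 (5 s.f.)

0.95982


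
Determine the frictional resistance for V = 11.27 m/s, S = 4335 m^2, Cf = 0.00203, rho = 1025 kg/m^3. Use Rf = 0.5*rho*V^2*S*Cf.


Formula: Rf = 0.5 * rho * V^2 * S * Cf
Step 1 — V^2 = 11.27^2 = 127.0129
Step 2 — 0.5 * rho * V^2 = 0.5 * 1025 * 127.0129 = 65094.11125
Step 3 — Rf = 65094.11125 * 4335 * 0.00203 ≈ 572830 N (5 s.f.)

572830 N


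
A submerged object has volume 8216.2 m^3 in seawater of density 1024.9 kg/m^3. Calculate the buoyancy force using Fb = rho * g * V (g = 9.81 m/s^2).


Formula: Fb = rho * g * V
Substituting: Fb = 1024.9 * 9.81 * 8216.2
Intermediate: 1024.9 * 9.81 = 10054.269
Result: Fb = 10054.269 * 8216.2 ≈ 82608000 N (5 s.f.)

82608000 N


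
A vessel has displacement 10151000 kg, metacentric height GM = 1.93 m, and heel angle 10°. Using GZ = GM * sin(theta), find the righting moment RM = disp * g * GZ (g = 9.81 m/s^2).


Formula: GZ = GM * sin(theta); RM = disp * g * GZ
Step 1 — GZ = 1.93 * sin(10°) = 1.93 * 0.173648 = 0.335141 m
Step 2 — RM = 10151000 * 9.81 * 0.335141 ≈ 33374000 N·m (5 s.f.)

33374000 N·m


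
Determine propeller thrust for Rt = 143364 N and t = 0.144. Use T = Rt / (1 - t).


Formula: T = Rt / (1 - t)
Step 1 — (1 - t) = 1 - 0.144 = 0.856
Step 2 — T = 143364 / 0.856 ≈ 167480 N (5 s.f.)

167480 N


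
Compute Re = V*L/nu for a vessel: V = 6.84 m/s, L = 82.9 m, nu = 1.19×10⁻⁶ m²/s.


Formula: Re = V * L / nu
Step 1 — V * L = 6.84 * 82.9 = 567.036 m^2/s
Step 2 — Re = 567.036 / 1.19e-6 = 4.77e+08

4.77e+08


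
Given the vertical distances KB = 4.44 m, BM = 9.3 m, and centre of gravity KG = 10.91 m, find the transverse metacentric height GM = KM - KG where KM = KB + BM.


Formula: GM = KB + BM - KG
Step 1 — KM = KB + BM = 4.44 + 9.3 = 13.74 m
Step 2 — GM = KM - KG = 13.74 - 10.91 = 2.83 m

2.83 m


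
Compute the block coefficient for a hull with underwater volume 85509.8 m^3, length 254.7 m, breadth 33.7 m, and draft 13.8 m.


Formula: Cb = V / (L * B * T)
Step 1 — L * B * T = 254.7 * 33.7 * 13.8 = 118450.782 m^3
Step 2 — Cb = 85509.8 / 118450.782 ≈ 0.72190 (5 s.f.)

0.72190


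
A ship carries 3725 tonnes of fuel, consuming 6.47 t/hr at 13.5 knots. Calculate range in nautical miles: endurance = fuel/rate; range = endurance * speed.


Formula: endurance = fuel / rate; range = endurance * speed
Step 1 — endurance = 3725 / 6.47 = 575.7342 hours
Step 2 — range = 575.7342 * 13.5 ≈ 7772.4 nautical miles (5 s.f.)

7772.4 NM


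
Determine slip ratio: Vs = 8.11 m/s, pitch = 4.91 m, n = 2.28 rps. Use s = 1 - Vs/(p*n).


Formula: s = 1 - Vs / (p * n)
Step 1 — p * n = 4.91 * 2.28 = 11.1948
Step 2 — Vs / (p*n) = 8.11 / 11.1948 = 0.724443 (6 d.p.)
Step 3 — s = 1 - 0.724443 = 0.275557

0.275557


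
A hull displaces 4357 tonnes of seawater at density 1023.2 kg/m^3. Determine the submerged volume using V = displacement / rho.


Formula: V = mass / rho
Step 1 — convert tonnes to kg: 4357 t * 1000 = 4357000 kg
Step 2 — V = 4357000 / 1023.2 ≈ 4258.2 m^3 (5 s.f.)

4258.2 m^3


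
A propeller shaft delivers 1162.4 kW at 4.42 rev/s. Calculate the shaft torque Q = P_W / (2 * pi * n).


Formula: Q = P_W / (2 * pi * n)
Step 1 — P_W = 1162.4 kW * 1000 = 1162400.0 W
Step 2 — 2 * pi * n = 2 * pi * 4.42 = 27.771679
Step 3 — Q = 1162400.0 / 27.771679 ≈ 41856 N·m (5 s.f.)

41856 N·m


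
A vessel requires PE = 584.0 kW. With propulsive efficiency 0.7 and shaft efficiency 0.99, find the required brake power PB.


Formula: PB = PE / (eta_D * eta_S)
Step 1 — combined efficiency = eta_D * eta_S = 0.7 * 0.99 = 0.693
Step 2 — PB = 584.0 / 0.693 ≈ 842.71 kW (5 s.f.)

842.71 kW


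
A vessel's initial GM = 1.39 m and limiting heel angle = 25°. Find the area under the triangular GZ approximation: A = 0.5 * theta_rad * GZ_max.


Formula: GZ_max = GM * sin(theta); Area = 0.5 * theta_rad * GZ_max
Step 1 — GZ_max = 1.39 * sin(25°) = 1.39 * 0.422618 = 0.587439 m
Step 2 — theta_rad = 25 * pi/180 = 0.436332 rad
Step 3 — Area = 0.5 * 0.436332 * 0.587439 ≈ 0.12816 m·rad (5 s.f.)

0.12816 m·rad


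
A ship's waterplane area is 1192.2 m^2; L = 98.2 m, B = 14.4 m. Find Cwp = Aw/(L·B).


Formula: Cwp = Aw / (L * B)
Step 1 — L * B = 98.2 * 14.4 = 1414.08 m^2
Step 2 — Cwp = 1192.2 / 1414.08 ≈ 0.84309 (5 s.f.)

0.84309


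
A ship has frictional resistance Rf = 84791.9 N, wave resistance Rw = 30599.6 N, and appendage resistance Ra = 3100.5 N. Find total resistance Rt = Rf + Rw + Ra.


Formula: Rt = Rf + Rw + Ra
Substituting: Rt = 84791.9 + 30599.6 + 3100.5
Result: Rt = 118492.0 N

118492.0 N


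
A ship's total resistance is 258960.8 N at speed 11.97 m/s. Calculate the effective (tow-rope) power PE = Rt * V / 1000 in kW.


Formula: PE = Rt * V / 1000 (kW)
Step 1 — PE (W) = 258960.8 * 11.97 = 3099760.776 W
Step 2 — PE (kW) = 3099760.776 / 1000 ≈ 3099.8 kW (5 s.f.)

3099.8 kW


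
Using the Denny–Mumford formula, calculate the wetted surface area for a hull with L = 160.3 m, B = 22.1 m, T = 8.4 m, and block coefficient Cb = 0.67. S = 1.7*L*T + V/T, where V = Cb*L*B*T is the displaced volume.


Formula: S = 1.7*L*T + V/T with V = Cb*L*B*T, i.e. S = L * (1.7*T + Cb*B)
Step 1 — 1.7*T = 1.7 * 8.4 = 14.28 m
Step 2 — Cb*B = 0.67 * 22.1 = 14.807 m
Step 3 — 1.7*T + Cb*B = 14.28 + 14.807 = 29.087 m
Step 4 — S = 160.3 * 29.087 ≈ 4662.6 m^2 (5 s.f.)

4662.6 m^2


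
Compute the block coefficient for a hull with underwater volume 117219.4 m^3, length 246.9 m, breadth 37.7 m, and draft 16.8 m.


Formula: Cb = V / (L * B * T)
Step 1 — L * B * T = 246.9 * 37.7 * 16.8 = 156376.584 m^3
Step 2 — Cb = 117219.4 / 156376.584 ≈ 0.74960 (5 s.f.)

0.74960


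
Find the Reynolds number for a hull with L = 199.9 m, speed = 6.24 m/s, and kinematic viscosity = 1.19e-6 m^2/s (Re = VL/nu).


Formula: Re = V * L / nu
Step 1 — V * L = 6.24 * 199.9 = 1247.376 m^2/s
Step 2 — Re = 1247.376 / 1.19e-6 = 1.05e+09

1.05e+09


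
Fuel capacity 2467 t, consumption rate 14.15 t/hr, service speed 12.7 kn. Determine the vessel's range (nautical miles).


Formula: endurance = fuel / rate; range = endurance * speed
Step 1 — endurance = 2467 / 14.15 = 174.3463 hours
Step 2 — range = 174.3463 * 12.7 ≈ 2214.2 nautical miles (5 s.f.)

2214.2 NM


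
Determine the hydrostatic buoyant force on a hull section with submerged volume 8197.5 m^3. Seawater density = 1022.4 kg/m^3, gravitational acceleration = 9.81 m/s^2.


Formula: Fb = rho * g * V
Substituting: Fb = 1022.4 * 9.81 * 8197.5
Intermediate: 1022.4 * 9.81 = 10029.744
Result: Fb = 10029.744 * 8197.5 ≈ 82219000 N (5 s.f.)

82219000 N
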